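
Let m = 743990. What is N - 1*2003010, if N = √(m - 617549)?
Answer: -2003010 + 9*√1561 ≈ -2.0027e+6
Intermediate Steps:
N = 9*√1561 (N = √(743990 - 617549) = √126441 = 9*√1561 ≈ 355.59)
N - 1*2003010 = 9*√1561 - 1*2003010 = 9*√1561 - 2003010 = -2003010 + 9*√1561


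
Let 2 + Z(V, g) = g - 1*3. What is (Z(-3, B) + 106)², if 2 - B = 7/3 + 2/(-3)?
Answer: 92416/9 ≈ 10268.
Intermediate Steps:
B = ⅓ (B = 2 - (7/3 + 2/(-3)) = 2 - (7*(⅓) + 2*(-⅓)) = 2 - (7/3 - ⅔) = 2 - 1*5/3 = 2 - 5/3 = ⅓ ≈ 0.33333)
Z(V, g) = -5 + g (Z(V, g) = -2 + (g - 1*3) = -2 + (g - 3) = -2 + (-3 + g) = -5 + g)
(Z(-3, B) + 106)² = ((-5 + ⅓) + 106)² = (-14/3 + 106)² = (304/3)² = 92416/9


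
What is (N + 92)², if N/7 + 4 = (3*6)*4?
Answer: 322624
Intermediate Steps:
N = 476 (N = -28 + 7*((3*6)*4) = -28 + 7*(18*4) = -28 + 7*72 = -28 + 504 = 476)
(N + 92)² = (476 + 92)² = 568² = 322624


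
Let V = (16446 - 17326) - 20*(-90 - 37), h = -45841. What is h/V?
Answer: -45841/1660 ≈ -27.615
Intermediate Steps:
V = 1660 (V = -880 - 20*(-127) = -880 + 2540 = 1660)
h/V = -45841/1660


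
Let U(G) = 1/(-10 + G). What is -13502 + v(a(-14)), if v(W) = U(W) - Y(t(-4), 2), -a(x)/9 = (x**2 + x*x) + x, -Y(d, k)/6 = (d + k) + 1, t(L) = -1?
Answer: -46027881/3412 ≈ -13490.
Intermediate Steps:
Y(d, k) = -6 - 6*d - 6*k (Y(d, k) = -6*((d + k) + 1) = -6*(1 + d + k) = -6 - 6*d - 6*k)
a(x) = -18*x**2 - 9*x (a(x) = -9*((x**2 + x*x) + x) = -9*((x**2 + x**2) + x) = -9*(2*x**2 + x) = -9*(x + 2*x**2) = -18*x**2 - 9*x)
v(W) = 12 + 1/(-10 + W) (v(W) = 1/(-10 + W) - (-6 - 6*(-1) - 6*2) = 1/(-10 + W) - (-6 + 6 - 12) = 1/(-10 + W) - 1*(-12) = 1/(-10 + W) + 12 = 12 + 1/(-10 + W))
-13502 + v(a(-14)) = -13502 + (-119 + 12*(-9*(-14)*(1 + 2*(-14))))/(-10 - 9*(-14)*(1 + 2*(-14))) = -13502 + (-119 + 12*(-9*(-14)*(1 - 28)))/(-10 - 9*(-14)*(1 - 28)) = -13502 + (-119 + 12*(-9*(-14)*(-27)))/(-10 - 9*(-14)*(-27)) = -13502 + (-119 + 12*(-3402))/(-10 - 3402) = -13502 + (-119 - 40824)/(-3412) = -13502 - 1/3412*(-40943) = -13502 + 40943/3412 = -46027881/3412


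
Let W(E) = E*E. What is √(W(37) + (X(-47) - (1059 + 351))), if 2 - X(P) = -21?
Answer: 3*I*√2 ≈ 4.2426*I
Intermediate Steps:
X(P) = 23 (X(P) = 2 - 1*(-21) = 2 + 21 = 23)
W(E) = E²
√(W(37) + (X(-47) - (1059 + 351))) = √(37² + (23 - (1059 + 351))) = √(1369 + (23 - 1*1410)) = √(1369 + (23 - 1410)) = √(1369 - 1387) = √(-18) = 3*I*√2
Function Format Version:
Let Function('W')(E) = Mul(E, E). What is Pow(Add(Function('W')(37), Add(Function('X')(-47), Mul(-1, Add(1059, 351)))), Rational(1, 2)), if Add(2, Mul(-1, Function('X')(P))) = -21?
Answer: Mul(3, I, Pow(2, Rational(1, 2))) ≈ Mul(4.2426, I)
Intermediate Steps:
Function('X')(P) = 23 (Function('X')(P) = Add(2, Mul(-1, -21)) = Add(2, 21) = 23)
Function('W')(E) = Pow(E, 2)
Pow(Add(Function('W')(37), Add(Function('X')(-47), Mul(-1, Add(1059, 351)))), Rational(1, 2)) = Pow(Add(Pow(37, 2), Add(23, Mul(-1, Add(1059, 351)))), Rational(1, 2)) = Pow(Add(1369, Add(23, Mul(-1, 1410))), Rational(1, 2)) = Pow(Add(1369, Add(23, -1410)), Rational(1, 2)) = Pow(Add(1369, -1387), Rational(1, 2)) = Pow(-18, Rational(1, 2)) = Mul(3, I, Pow(2, Rational(1, 2)))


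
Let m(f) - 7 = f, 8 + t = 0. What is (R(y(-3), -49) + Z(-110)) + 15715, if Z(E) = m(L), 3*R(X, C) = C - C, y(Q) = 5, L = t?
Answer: 15714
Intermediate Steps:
t = -8 (t = -8 + 0 = -8)
L = -8
m(f) = 7 + f
R(X, C) = 0 (R(X, C) = (C - C)/3 = (⅓)*0 = 0)
Z(E) = -1 (Z(E) = 7 - 8 = -1)
(R(y(-3), -49) + Z(-110)) + 15715 = (0 - 1) + 15715 = -1 + 15715 = 15714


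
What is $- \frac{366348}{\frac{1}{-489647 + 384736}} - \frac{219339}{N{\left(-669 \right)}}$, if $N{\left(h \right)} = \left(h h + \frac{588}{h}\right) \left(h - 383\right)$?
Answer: $\frac{4035402299791187049189}{104995814164} \approx 3.8434 \cdot 10^{10}$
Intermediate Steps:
$N{\left(h \right)} = \left(-383 + h\right) \left(h^{2} + \frac{588}{h}\right)$ ($N{\left(h \right)} = \left(h^{2} + \frac{588}{h}\right) \left(-383 + h\right) = \left(-383 + h\right) \left(h^{2} + \frac{588}{h}\right)$)
$- \frac{366348}{\frac{1}{-489647 + 384736}} - \frac{219339}{N{\left(-669 \right)}} = - \frac{366348}{\frac{1}{-489647 + 384736}} - \frac{219339}{588 + \left(-669\right)^{3} - \frac{225204}{-669} - 383 \left(-669\right)^{2}} = - \frac{366348}{\frac{1}{-104911}} - \frac{219339}{588 - 299418309 - - \frac{75068}{223} - 171415863} = - \frac{366348}{- \frac{1}{104911}} - \frac{219339}{588 - 299418309 + \frac{75068}{223} - 171415863} = \left(-366348\right) \left(-104911\right) - \frac{219339}{- \frac{104995814164}{223}} = 38433935028 - - \frac{48912597}{104995814164} = 38433935028 + \frac{48912597}{104995814164} = \frac{4035402299791187049189}{104995814164}$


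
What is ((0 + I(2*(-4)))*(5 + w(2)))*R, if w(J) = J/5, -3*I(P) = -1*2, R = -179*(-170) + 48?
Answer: 548604/5 ≈ 1.0972e+5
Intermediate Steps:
R = 30478 (R = 30430 + 48 = 30478)
I(P) = ⅔ (I(P) = -(-1)*2/3 = -⅓*(-2) = ⅔)
w(J) = J/5 (w(J) = J*(⅕) = J/5)
((0 + I(2*(-4)))*(5 + w(2)))*R = ((0 + ⅔)*(5 + (⅕)*2))*30478 = (2*(5 + ⅖)/3)*30478 = ((⅔)*(27/5))*30478 = (18/5)*30478 = 548604/5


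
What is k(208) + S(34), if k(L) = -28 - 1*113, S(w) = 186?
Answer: 45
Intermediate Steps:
k(L) = -141 (k(L) = -28 - 113 = -141)
k(208) + S(34) = -141 + 186 = 45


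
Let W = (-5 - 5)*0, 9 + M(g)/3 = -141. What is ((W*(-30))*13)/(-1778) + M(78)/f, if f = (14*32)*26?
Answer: -225/5824 ≈ -0.038633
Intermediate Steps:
f = 11648 (f = 448*26 = 11648)
M(g) = -450 (M(g) = -27 + 3*(-141) = -27 - 423 = -450)
W = 0 (W = -10*0 = 0)
((W*(-30))*13)/(-1778) + M(78)/f = ((0*(-30))*13)/(-1778) - 450/11648 = (0*13)*(-1/1778) - 450*1/11648 = 0*(-1/1778) - 225/5824 = 0 - 225/5824 = -225/5824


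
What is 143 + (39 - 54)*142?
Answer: -1987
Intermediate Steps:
143 + (39 - 54)*142 = 143 - 15*142 = 143 - 2130 = -1987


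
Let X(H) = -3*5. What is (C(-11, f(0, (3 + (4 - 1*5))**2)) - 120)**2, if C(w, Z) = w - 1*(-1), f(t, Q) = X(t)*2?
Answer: 16900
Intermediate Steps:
X(H) = -15
f(t, Q) = -30 (f(t, Q) = -15*2 = -30)
C(w, Z) = 1 + w (C(w, Z) = w + 1 = 1 + w)
(C(-11, f(0, (3 + (4 - 1*5))**2)) - 120)**2 = ((1 - 11) - 120)**2 = (-10 - 120)**2 = (-130)**2 = 16900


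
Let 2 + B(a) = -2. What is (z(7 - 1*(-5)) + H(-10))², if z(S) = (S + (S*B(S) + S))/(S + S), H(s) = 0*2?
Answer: 1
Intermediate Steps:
H(s) = 0
B(a) = -4 (B(a) = -2 - 2 = -4)
z(S) = -1 (z(S) = (S + (S*(-4) + S))/(S + S) = (S + (-4*S + S))/((2*S)) = (S - 3*S)*(1/(2*S)) = (-2*S)*(1/(2*S)) = -1)
(z(7 - 1*(-5)) + H(-10))² = (-1 + 0)² = (-1)² = 1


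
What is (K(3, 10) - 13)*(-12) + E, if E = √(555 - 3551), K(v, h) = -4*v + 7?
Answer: 216 + 2*I*√749 ≈ 216.0 + 54.736*I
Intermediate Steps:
K(v, h) = 7 - 4*v
E = 2*I*√749 (E = √(-2996) = 2*I*√749 ≈ 54.736*I)
(K(3, 10) - 13)*(-12) + E = ((7 - 4*3) - 13)*(-12) + 2*I*√749 = ((7 - 12) - 13)*(-12) + 2*I*√749 = (-5 - 13)*(-12) + 2*I*√749 = -18*(-12) + 2*I*√749 = 216 + 2*I*√749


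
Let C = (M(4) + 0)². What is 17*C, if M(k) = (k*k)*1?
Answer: 4352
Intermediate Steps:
M(k) = k² (M(k) = k²*1 = k²)
C = 256 (C = (4² + 0)² = (16 + 0)² = 16² = 256)
17*C = 17*256 = 4352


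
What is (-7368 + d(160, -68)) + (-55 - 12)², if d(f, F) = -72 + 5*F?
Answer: -3291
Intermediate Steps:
(-7368 + d(160, -68)) + (-55 - 12)² = (-7368 + (-72 + 5*(-68))) + (-55 - 12)² = (-7368 + (-72 - 340)) + (-67)² = (-7368 - 412) + 4489 = -7780 + 4489 = -3291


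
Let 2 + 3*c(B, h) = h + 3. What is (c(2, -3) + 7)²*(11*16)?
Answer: 63536/9 ≈ 7059.6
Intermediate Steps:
c(B, h) = ⅓ + h/3 (c(B, h) = -⅔ + (h + 3)/3 = -⅔ + (3 + h)/3 = -⅔ + (1 + h/3) = ⅓ + h/3)
(c(2, -3) + 7)²*(11*16) = ((⅓ + (⅓)*(-3)) + 7)²*(11*16) = ((⅓ - 1) + 7)²*176 = (-⅔ + 7)²*176 = (19/3)²*176 = (361/9)*176 = 63536/9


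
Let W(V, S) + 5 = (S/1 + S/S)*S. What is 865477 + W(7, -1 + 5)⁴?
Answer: 916102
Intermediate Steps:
W(V, S) = -5 + S*(1 + S) (W(V, S) = -5 + (S/1 + S/S)*S = -5 + (S*1 + 1)*S = -5 + (S + 1)*S = -5 + (1 + S)*S = -5 + S*(1 + S))
865477 + W(7, -1 + 5)⁴ = 865477 + (-5 + (-1 + 5) + (-1 + 5)²)⁴ = 865477 + (-5 + 4 + 4²)⁴ = 865477 + (-5 + 4 + 16)⁴ = 865477 + 15⁴ = 865477 + 50625 = 916102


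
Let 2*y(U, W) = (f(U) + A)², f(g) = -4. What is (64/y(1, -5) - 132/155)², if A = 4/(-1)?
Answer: 31684/24025 ≈ 1.3188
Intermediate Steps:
A = -4 (A = 4*(-1) = -4)
y(U, W) = 32 (y(U, W) = (-4 - 4)²/2 = (½)*(-8)² = (½)*64 = 32)
(64/y(1, -5) - 132/155)² = (64/32 - 132/155)² = (64*(1/32) - 132*1/155)² = (2 - 132/155)² = (178/155)² = 31684/24025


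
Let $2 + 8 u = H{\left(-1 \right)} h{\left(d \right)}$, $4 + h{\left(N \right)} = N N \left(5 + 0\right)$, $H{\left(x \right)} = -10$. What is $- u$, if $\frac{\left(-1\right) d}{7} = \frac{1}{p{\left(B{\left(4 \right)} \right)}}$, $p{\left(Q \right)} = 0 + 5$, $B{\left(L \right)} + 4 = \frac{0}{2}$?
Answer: $\frac{15}{2} \approx 7.5$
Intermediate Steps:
$B{\left(L \right)} = -4$ ($B{\left(L \right)} = -4 + \frac{0}{2} = -4 + 0 \cdot \frac{1}{2} = -4 + 0 = -4$)
$p{\left(Q \right)} = 5$
$d = - \frac{7}{5} \approx -1.4$
$h{\left(N \right)} = -4 + 5 N^{2}$ ($h{\left(N \right)} = -4 + N N \left(5 + 0\right) = -4 + N^{2} \cdot 5 = -4 + 5 N^{2}$)
$u = - \frac{15}{2}$ ($u = - \frac{1}{4} + \frac{\left(-10\right) \left(-4 + 5 \left(- \frac{7}{5}\right)^{2}\right)}{8} = - \frac{1}{4} + \frac{\left(-10\right) \left(-4 + 5 \cdot \frac{49}{25}\right)}{8} = - \frac{1}{4} + \frac{\left(-10\right) \left(-4 + \frac{49}{5}\right)}{8} = - \frac{1}{4} + \frac{\left(-10\right) \frac{29}{5}}{8} = - \frac{1}{4} + \frac{1}{8} \left(-58\right) = - \frac{1}{4} - \frac{29}{4} = - \frac{15}{2} \approx -7.5$)
$- u = \left(-1\right) \left(- \frac{15}{2}\right) = \frac{15}{2}$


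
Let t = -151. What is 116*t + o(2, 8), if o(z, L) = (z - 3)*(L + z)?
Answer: -17526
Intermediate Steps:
o(z, L) = (-3 + z)*(L + z)
116*t + o(2, 8) = 116*(-151) + (2² - 3*8 - 3*2 + 8*2) = -17516 + (4 - 24 - 6 + 16) = -17516 - 10 = -17526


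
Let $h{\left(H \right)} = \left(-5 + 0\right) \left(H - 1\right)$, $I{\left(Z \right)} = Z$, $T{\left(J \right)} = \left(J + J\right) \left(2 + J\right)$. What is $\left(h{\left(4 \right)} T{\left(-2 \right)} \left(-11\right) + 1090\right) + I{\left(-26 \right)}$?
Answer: $1064$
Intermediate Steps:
$T{\left(J \right)} = 2 J \left(2 + J\right)$
$h{\left(H \right)} = 5 - 5 H$ ($h{\left(H \right)} = - 5 \left(-1 + H\right) = 5 - 5 H$)
$\left(h{\left(4 \right)} T{\left(-2 \right)} \left(-11\right) + 1090\right) + I{\left(-26 \right)} = \left(\left(5 - 20\right) 2 \left(-2\right) \left(2 - 2\right) \left(-11\right) + 1090\right) - 26 = \left(\left(5 - 20\right) 2 \left(-2\right) 0 \left(-11\right) + 1090\right) - 26 = \left(\left(-15\right) 0 \left(-11\right) + 1090\right) - 26 = \left(0 \left(-11\right) + 1090\right) - 26 = \left(0 + 1090\right) - 26 = 1090 - 26 = 1064$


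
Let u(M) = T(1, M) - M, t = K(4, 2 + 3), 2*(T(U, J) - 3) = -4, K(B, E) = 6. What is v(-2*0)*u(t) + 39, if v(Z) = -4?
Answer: 59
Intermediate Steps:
T(U, J) = 1 (T(U, J) = 3 + (½)*(-4) = 3 - 2 = 1)
t = 6
u(M) = 1 - M
v(-2*0)*u(t) + 39 = -4*(1 - 1*6) + 39 = -4*(1 - 6) + 39 = -4*(-5) + 39 = 20 + 39 = 59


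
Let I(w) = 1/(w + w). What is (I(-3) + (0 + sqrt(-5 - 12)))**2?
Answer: (1 - 6*I*sqrt(17))**2/36 ≈ -16.972 - 1.3744*I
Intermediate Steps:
I(w) = 1/(2*w)
(I(-3) + (0 + sqrt(-5 - 12)))**2 = ((1/2)/(-3) + (0 + sqrt(-5 - 12)))**2 = ((1/2)*(-1/3) + (0 + sqrt(-17)))**2 = (-1/6 + (0 + I*sqrt(17)))**2 = (-1/6 + I*sqrt(17))**2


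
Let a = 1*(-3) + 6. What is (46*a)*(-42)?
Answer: -5796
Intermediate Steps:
a = 3 (a = -3 + 6 = 3)
(46*a)*(-42) = (46*3)*(-42) = 138*(-42) = -5796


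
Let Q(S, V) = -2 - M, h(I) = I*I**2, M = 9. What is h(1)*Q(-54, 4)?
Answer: -11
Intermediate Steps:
h(I) = I**3
Q(S, V) = -11 (Q(S, V) = -2 - 1*9 = -2 - 9 = -11)
h(1)*Q(-54, 4) = 1**3*(-11) = 1*(-11) = -11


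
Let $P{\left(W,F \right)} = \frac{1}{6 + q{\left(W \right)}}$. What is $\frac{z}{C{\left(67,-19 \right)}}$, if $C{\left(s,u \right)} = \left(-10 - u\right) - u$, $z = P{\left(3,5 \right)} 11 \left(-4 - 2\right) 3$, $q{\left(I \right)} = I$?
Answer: $- \frac{11}{14} \approx -0.78571$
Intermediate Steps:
$P{\left(W,F \right)} = \frac{1}{6 + W}$
$z = -22$ ($z = \frac{1}{6 + 3} \cdot 11 \left(-4 - 2\right) 3 = \frac{1}{9} \cdot 11 \left(\left(-6\right) 3\right) = \frac{1}{9} \cdot 11 \left(-18\right) = \frac{11}{9} \left(-18\right) = -22$)
$C{\left(s,u \right)} = -10 - 2 u$
$\frac{z}{C{\left(67,-19 \right)}} = - \frac{22}{-10 - -38} = - \frac{22}{-10 + 38} = - \frac{22}{28} = \left(-22\right) \frac{1}{28} = - \frac{11}{14}$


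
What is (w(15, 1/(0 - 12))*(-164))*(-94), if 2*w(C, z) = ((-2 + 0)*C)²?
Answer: 6937200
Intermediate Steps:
w(C, z) = 2*C² (w(C, z) = ((-2 + 0)*C)²/2 = (-2*C)²/2 = (4*C²)/2 = 2*C²)
(w(15, 1/(0 - 12))*(-164))*(-94) = ((2*15²)*(-164))*(-94) = ((2*225)*(-164))*(-94) = (450*(-164))*(-94) = -73800*(-94) = 6937200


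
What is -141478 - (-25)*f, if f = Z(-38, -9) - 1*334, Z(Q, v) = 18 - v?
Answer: -149153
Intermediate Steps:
f = -307 (f = (18 - 1*(-9)) - 1*334 = (18 + 9) - 334 = 27 - 334 = -307)
-141478 - (-25)*f = -141478 - (-25)*(-307) = -141478 - 1*7675 = -141478 - 7675 = -149153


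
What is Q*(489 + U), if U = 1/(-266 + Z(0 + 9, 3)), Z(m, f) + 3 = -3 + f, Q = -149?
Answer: -19599460/269 ≈ -72861.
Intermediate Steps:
Z(m, f) = -6 + f (Z(m, f) = -3 + (-3 + f) = -6 + f)
U = -1/269 (U = 1/(-266 + (-6 + 3)) = 1/(-266 - 3) = 1/(-269) = -1/269 ≈ -0.0037175)
Q*(489 + U) = -149*(489 - 1/269) = -149*131540/269 = -19599460/269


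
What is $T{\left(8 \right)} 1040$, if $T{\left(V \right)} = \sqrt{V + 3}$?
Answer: $1040 \sqrt{11} \approx 3449.3$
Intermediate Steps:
$T{\left(V \right)} = \sqrt{3 + V}$
$T{\left(8 \right)} 1040 = \sqrt{3 + 8} \cdot 1040 = \sqrt{11} \cdot 1040 = 1040 \sqrt{11}$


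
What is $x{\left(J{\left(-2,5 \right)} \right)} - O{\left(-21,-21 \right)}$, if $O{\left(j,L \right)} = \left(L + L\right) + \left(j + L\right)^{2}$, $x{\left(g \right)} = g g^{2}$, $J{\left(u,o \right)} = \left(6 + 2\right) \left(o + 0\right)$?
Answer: $62278$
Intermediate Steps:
$J{\left(u,o \right)} = 8 o$
$x{\left(g \right)} = g^{3}$
$O{\left(j,L \right)} = \left(L + j\right)^{2} + 2 L$ ($O{\left(j,L \right)} = 2 L + \left(L + j\right)^{2} = \left(L + j\right)^{2} + 2 L$)
$x{\left(J{\left(-2,5 \right)} \right)} - O{\left(-21,-21 \right)} = \left(8 \cdot 5\right)^{3} - \left(\left(-21 - 21\right)^{2} + 2 \left(-21\right)\right) = 40^{3} - \left(\left(-42\right)^{2} - 42\right) = 64000 - \left(1764 - 42\right) = 64000 - 1722 = 62278$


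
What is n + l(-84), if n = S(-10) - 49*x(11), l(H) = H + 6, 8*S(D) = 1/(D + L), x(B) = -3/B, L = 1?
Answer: -51203/792 ≈ -64.650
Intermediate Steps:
S(D) = 1/(8*(1 + D)) (S(D) = 1/(8*(D + 1)) = 1/(8*(1 + D)))
l(H) = 6 + H
n = 10573/792 (n = 1/(8*(1 - 10)) - (-147)/11 = (⅛)/(-9) - (-147)/11 = (⅛)*(-⅑) - 49*(-3/11) = -1/72 + 147/11 = 10573/792 ≈ 13.350)
n + l(-84) = 10573/792 + (6 - 84) = 10573/792 - 78 = -51203/792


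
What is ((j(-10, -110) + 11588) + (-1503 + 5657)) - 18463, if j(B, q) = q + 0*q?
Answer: -2831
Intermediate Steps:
j(B, q) = q (j(B, q) = q + 0 = q)
((j(-10, -110) + 11588) + (-1503 + 5657)) - 18463 = ((-110 + 11588) + (-1503 + 5657)) - 18463 = (11478 + 4154) - 18463 = 15632 - 18463 = -2831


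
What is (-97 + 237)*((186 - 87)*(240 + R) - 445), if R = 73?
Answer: 4275880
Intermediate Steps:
(-97 + 237)*((186 - 87)*(240 + R) - 445) = (-97 + 237)*((186 - 87)*(240 + 73) - 445) = 140*(99*313 - 445) = 140*(30987 - 445) = 140*30542 = 4275880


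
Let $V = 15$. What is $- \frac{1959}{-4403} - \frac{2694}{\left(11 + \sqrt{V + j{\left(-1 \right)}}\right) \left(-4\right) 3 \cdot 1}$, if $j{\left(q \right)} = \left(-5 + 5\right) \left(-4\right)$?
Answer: $\frac{22161725}{933436} - \frac{449 \sqrt{15}}{212} \approx 15.539$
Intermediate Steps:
$j{\left(q \right)} = 0$ ($j{\left(q \right)} = 0 \left(-4\right) = 0$)
$- \frac{1959}{-4403} - \frac{2694}{\left(11 + \sqrt{V + j{\left(-1 \right)}}\right) \left(-4\right) 3 \cdot 1} = - \frac{1959}{-4403} - \frac{2694}{\left(11 + \sqrt{15 + 0}\right) \left(-4\right) 3 \cdot 1} = \left(-1959\right) \left(- \frac{1}{4403}\right) - \frac{2694}{\left(11 + \sqrt{15}\right) \left(\left(-12\right) 1\right)} = \frac{1959}{4403} - \frac{2694}{\left(11 + \sqrt{15}\right) \left(-12\right)} = \frac{1959}{4403} - \frac{2694}{-132 - 12 \sqrt{15}}$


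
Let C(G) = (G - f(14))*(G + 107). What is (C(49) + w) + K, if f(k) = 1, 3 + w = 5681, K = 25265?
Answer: 38431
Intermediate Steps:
w = 5678 (w = -3 + 5681 = 5678)
C(G) = (-1 + G)*(107 + G) (C(G) = (G - 1*1)*(G + 107) = (G - 1)*(107 + G) = (-1 + G)*(107 + G))
(C(49) + w) + K = ((-107 + 49**2 + 106*49) + 5678) + 25265 = ((-107 + 2401 + 5194) + 5678) + 25265 = (7488 + 5678) + 25265 = 13166 + 25265 = 38431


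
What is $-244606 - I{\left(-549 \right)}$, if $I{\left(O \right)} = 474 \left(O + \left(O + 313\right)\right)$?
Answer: $127484$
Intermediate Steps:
$I{\left(O \right)} = 148362 + 948 O$ ($I{\left(O \right)} = 474 \left(O + \left(313 + O\right)\right) = 474 \left(313 + 2 O\right) = 148362 + 948 O$)
$-244606 - I{\left(-549 \right)} = -244606 - \left(148362 + 948 \left(-549\right)\right) = -244606 - \left(148362 - 520452\right) = -244606 - -372090 = -244606 + 372090 = 127484$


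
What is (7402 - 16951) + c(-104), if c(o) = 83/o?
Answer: -993179/104 ≈ -9549.8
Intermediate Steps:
(7402 - 16951) + c(-104) = (7402 - 16951) + 83/(-104) = -9549 + 83*(-1/104) = -9549 - 83/104 = -993179/104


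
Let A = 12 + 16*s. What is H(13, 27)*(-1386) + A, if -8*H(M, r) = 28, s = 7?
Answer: 4975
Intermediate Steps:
H(M, r) = -7/2 (H(M, r) = -⅛*28 = -7/2)
A = 124 (A = 12 + 16*7 = 12 + 112 = 124)
H(13, 27)*(-1386) + A = -7/2*(-1386) + 124 = 4851 + 124 = 4975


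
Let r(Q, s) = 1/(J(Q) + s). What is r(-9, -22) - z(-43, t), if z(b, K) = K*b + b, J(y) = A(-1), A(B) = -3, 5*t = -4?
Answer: 214/25 ≈ 8.5600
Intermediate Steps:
t = -⅘ (t = (⅕)*(-4) = -⅘ ≈ -0.80000)
J(y) = -3
z(b, K) = b + K*b
r(Q, s) = 1/(-3 + s)
r(-9, -22) - z(-43, t) = 1/(-3 - 22) - (-43)*(1 - ⅘) = 1/(-25) - (-43)/5 = -1/25 - 1*(-43/5) = -1/25 + 43/5 = 214/25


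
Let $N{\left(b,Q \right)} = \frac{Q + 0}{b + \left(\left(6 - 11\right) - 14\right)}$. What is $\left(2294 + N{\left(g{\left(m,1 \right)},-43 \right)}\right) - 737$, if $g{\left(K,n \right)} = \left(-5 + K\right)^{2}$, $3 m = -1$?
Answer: $\frac{131958}{85} \approx 1552.4$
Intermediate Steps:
$m = - \frac{1}{3}$ ($m = \frac{1}{3} \left(-1\right) = - \frac{1}{3} \approx -0.33333$)
$N{\left(b,Q \right)} = \frac{Q}{-19 + b}$ ($N{\left(b,Q \right)} = \frac{Q}{b - 19} = \frac{Q}{-19 + b}$)
$\left(2294 + N{\left(g{\left(m,1 \right)},-43 \right)}\right) - 737 = \left(2294 - \frac{43}{-19 + \left(-5 - \frac{1}{3}\right)^{2}}\right) - 737 = \left(2294 - \frac{43}{-19 + \left(- \frac{16}{3}\right)^{2}}\right) - 737 = \left(2294 - \frac{43}{-19 + \frac{256}{9}}\right) - 737 = \left(2294 - \frac{43}{\frac{85}{9}}\right) - 737 = \left(2294 - \frac{387}{85}\right) - 737 = \frac{194603}{85} - 737 = \frac{131958}{85}$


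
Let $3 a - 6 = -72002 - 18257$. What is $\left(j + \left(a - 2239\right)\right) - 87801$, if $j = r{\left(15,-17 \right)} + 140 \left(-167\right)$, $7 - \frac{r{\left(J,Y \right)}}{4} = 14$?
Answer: $- \frac{430597}{3} \approx -1.4353 \cdot 10^{5}$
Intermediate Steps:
$r{\left(J,Y \right)} = -28$ ($r{\left(J,Y \right)} = 28 - 56 = -28$)
$a = - \frac{90253}{3}$ ($a = 2 + \frac{-72002 - 18257}{3} = 2 + \frac{1}{3} \left(-90259\right) = 2 - \frac{90259}{3} = - \frac{90253}{3} \approx -30084.0$)
$j = -23408$ ($j = -28 + 140 \left(-167\right) = -28 - 23380 = -23408$)
$\left(j + \left(a - 2239\right)\right) - 87801 = \left(-23408 - \frac{96970}{3}\right) - 87801 = - \frac{167194}{3} - 87801 = - \frac{430597}{3}$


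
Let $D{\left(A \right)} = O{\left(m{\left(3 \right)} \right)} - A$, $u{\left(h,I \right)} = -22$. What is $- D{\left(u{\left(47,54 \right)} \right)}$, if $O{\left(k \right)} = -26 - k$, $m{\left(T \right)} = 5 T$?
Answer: $19$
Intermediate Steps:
$D{\left(A \right)} = -41 - A$ ($D{\left(A \right)} = \left(-26 - 5 \cdot 3\right) - A = \left(-26 - 15\right) - A = -41 - A$)
$- D{\left(u{\left(47,54 \right)} \right)} = - (-41 - -22) = - (-41 + 22) = \left(-1\right) \left(-19\right) = 19$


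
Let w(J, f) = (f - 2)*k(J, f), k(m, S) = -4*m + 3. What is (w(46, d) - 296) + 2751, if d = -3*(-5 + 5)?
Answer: 2817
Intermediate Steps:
k(m, S) = 3 - 4*m
d = 0 (d = -3*0 = 0)
w(J, f) = (-2 + f)*(3 - 4*J) (w(J, f) = (f - 2)*(3 - 4*J) = (-2 + f)*(3 - 4*J))
(w(46, d) - 296) + 2751 = (-(-3 + 4*46)*(-2 + 0) - 296) + 2751 = (-1*(-3 + 184)*(-2) - 296) + 2751 = (-1*181*(-2) - 296) + 2751 = (362 - 296) + 2751 = 66 + 2751 = 2817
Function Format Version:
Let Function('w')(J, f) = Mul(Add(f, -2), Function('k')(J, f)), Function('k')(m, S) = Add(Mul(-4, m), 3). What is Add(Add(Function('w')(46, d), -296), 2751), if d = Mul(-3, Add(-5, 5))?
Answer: 2817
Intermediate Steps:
Function('k')(m, S) = Add(3, Mul(-4, m))
d = 0 (d = Mul(-3, 0) = 0)
Function('w')(J, f) = Mul(Add(-2, f), Add(3, Mul(-4, J))) (Function('w')(J, f) = Mul(Add(f, -2), Add(3, Mul(-4, J))) = Mul(Add(-2, f), Add(3, Mul(-4, J))))
Add(Add(Function('w')(46, d), -296), 2751) = Add(Add(Mul(-1, Add(-3, Mul(4, 46)), Add(-2, 0)), -296), 2751) = Add(Add(Mul(-1, Add(-3, 184), -2), -296), 2751) = Add(Add(Mul(-1, 181, -2), -296), 2751) = Add(Add(362, -296), 2751) = Add(66, 2751) = 2817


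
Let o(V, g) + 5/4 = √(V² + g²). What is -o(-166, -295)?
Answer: 5/4 - √114581 ≈ -337.25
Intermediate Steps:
o(V, g) = -5/4 + √(V² + g²)
-o(-166, -295) = -(-5/4 + √((-166)² + (-295)²)) = -(-5/4 + √(27556 + 87025)) = -(-5/4 + √114581) = 5/4 - √114581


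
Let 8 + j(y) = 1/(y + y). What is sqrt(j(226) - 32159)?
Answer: I*sqrt(1642961579)/226 ≈ 179.35*I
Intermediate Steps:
j(y) = -8 + 1/(2*y) (j(y) = -8 + 1/(y + y) = -8 + 1/(2*y))
sqrt(j(226) - 32159) = sqrt((-8 + (1/2)/226) - 32159) = sqrt((-8 + (1/2)*(1/226)) - 32159) = sqrt((-8 + 1/452) - 32159) = sqrt(-3615/452 - 32159) = sqrt(-14539483/452) = I*sqrt(1642961579)/226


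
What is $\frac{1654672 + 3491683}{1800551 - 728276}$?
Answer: $\frac{1029271}{214455} \approx 4.7995$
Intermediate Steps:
$\frac{1654672 + 3491683}{1800551 - 728276} = \frac{5146355}{1072275} = 5146355 \cdot \frac{1}{1072275} = \frac{1029271}{214455}$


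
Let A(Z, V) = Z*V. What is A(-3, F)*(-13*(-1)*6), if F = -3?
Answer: 702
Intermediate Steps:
A(Z, V) = V*Z
A(-3, F)*(-13*(-1)*6) = (-3*(-3))*(-13*(-1)*6) = 9*(13*6) = 9*78 = 702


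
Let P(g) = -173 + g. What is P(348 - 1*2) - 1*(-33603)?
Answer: 33776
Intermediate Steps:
P(348 - 1*2) - 1*(-33603) = (-173 + (348 - 1*2)) - 1*(-33603) = (-173 + (348 - 2)) + 33603 = (-173 + 346) + 33603 = 173 + 33603 = 33776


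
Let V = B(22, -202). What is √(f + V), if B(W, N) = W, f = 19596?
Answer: √19618 ≈ 140.06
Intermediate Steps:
V = 22
√(f + V) = √(19596 + 22) = √19618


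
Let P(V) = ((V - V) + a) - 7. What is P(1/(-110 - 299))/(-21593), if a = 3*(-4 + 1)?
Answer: 16/21593 ≈ 0.00074098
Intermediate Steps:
a = -9 (a = 3*(-3) = -9)
P(V) = -16 (P(V) = ((V - V) - 9) - 7 = (0 - 9) - 7 = -9 - 7 = -16)
P(1/(-110 - 299))/(-21593) = -16/(-21593) = -16*(-1/21593) = 16/21593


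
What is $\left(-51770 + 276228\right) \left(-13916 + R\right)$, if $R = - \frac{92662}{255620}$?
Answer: $- \frac{199616143508639}{63905} \approx -3.1236 \cdot 10^{9}$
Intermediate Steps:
$R = - \frac{46331}{127810}$ ($R = \left(-92662\right) \frac{1}{255620} = - \frac{46331}{127810} \approx -0.3625$)
$\left(-51770 + 276228\right) \left(-13916 + R\right) = \left(-51770 + 276228\right) \left(-13916 - \frac{46331}{127810}\right) = 224458 \left(- \frac{1778650291}{127810}\right) = - \frac{199616143508639}{63905}$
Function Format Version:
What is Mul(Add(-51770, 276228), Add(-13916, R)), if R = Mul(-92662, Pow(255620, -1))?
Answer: Rational(-199616143508639, 63905) ≈ -3.1236e+9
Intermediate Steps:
R = Rational(-46331, 127810) (R = Mul(-92662, Rational(1, 255620)) = Rational(-46331, 127810) ≈ -0.36250)
Mul(Add(-51770, 276228), Add(-13916, R)) = Mul(Add(-51770, 276228), Add(-13916, Rational(-46331, 127810))) = Mul(224458, Rational(-1778650291, 127810)) = Rational(-199616143508639, 63905)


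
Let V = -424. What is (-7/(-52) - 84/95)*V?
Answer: 392518/1235 ≈ 317.83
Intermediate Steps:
(-7/(-52) - 84/95)*V = (-7/(-52) - 84/95)*(-424) = (-7*(-1/52) - 84*1/95)*(-424) = (7/52 - 84/95)*(-424) = -3703/4940*(-424) = 392518/1235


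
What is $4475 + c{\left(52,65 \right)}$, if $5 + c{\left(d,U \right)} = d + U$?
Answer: $4587$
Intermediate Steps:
$c{\left(d,U \right)} = -5 + U + d$ ($c{\left(d,U \right)} = -5 + \left(d + U\right) = -5 + \left(U + d\right) = -5 + U + d$)
$4475 + c{\left(52,65 \right)} = 4475 + \left(-5 + 65 + 52\right) = 4475 + 112 = 4587$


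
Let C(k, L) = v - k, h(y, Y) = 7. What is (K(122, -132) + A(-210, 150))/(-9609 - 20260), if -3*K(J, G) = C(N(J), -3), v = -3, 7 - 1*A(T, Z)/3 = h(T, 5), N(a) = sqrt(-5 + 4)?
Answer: -1/29869 - I/89607 ≈ -3.348e-5 - 1.116e-5*I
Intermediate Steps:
N(a) = I (N(a) = sqrt(-1) = I)
A(T, Z) = 0 (A(T, Z) = 21 - 3*7 = 21 - 21 = 0)
C(k, L) = -3 - k
K(J, G) = 1 + I/3 (K(J, G) = -(-3 - I)/3 = 1 + I/3)
(K(122, -132) + A(-210, 150))/(-9609 - 20260) = ((1 + I/3) + 0)/(-9609 - 20260) = (1 + I/3)/(-29869) = (1 + I/3)*(-1/29869) = -1/29869 - I/89607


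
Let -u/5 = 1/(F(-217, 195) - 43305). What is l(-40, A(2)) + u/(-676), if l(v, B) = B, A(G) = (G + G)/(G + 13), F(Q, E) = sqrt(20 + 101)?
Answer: 117066901/439001160 ≈ 0.26667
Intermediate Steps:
F(Q, E) = 11 (F(Q, E) = sqrt(121) = 11)
A(G) = 2*G/(13 + G) (A(G) = (2*G)/(13 + G) = 2*G/(13 + G))
u = 5/43294 (u = -5/(11 - 43305) = -5/(-43294) = -5*(-1/43294) = 5/43294 ≈ 0.00011549)
l(-40, A(2)) + u/(-676) = 2*2/(13 + 2) + (5/43294)/(-676) = 2*2/15 + (5/43294)*(-1/676) = 2*2*(1/15) - 5/29266744 = 4/15 - 5/29266744 = 117066901/439001160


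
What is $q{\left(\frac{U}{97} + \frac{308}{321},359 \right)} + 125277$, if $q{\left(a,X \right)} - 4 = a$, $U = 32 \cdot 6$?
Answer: $\frac{3900966005}{31137} \approx 1.2528 \cdot 10^{5}$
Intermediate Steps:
$U = 192$
$q{\left(a,X \right)} = 4 + a$
$q{\left(\frac{U}{97} + \frac{308}{321},359 \right)} + 125277 = \left(4 + \left(\frac{192}{97} + \frac{308}{321}\right)\right) + 125277 = \left(4 + \frac{91508}{31137}\right) + 125277 = \frac{216056}{31137} + 125277 = \frac{3900966005}{31137}$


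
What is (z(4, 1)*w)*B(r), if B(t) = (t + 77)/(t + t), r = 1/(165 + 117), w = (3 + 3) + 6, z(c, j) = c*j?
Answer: 521160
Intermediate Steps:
w = 12 (w = 6 + 6 = 12)
r = 1/282 ≈ 0.0035461
B(t) = (77 + t)/(2*t) (B(t) = (77 + t)/((2*t)) = (77 + t)*(1/(2*t)) = (77 + t)/(2*t))
(z(4, 1)*w)*B(r) = ((4*1)*12)*((77 + 1/282)/(2*(1/282))) = (4*12)*((1/2)*282*(21715/282)) = 48*(21715/2) = 521160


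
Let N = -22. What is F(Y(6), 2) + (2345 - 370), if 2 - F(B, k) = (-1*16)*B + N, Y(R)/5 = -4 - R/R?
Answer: 1599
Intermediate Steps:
Y(R) = -25 (Y(R) = 5*(-4 - R/R) = 5*(-4 - 1*1) = 5*(-4 - 1) = 5*(-5) = -25)
F(B, k) = 24 + 16*B (F(B, k) = 2 - ((-1*16)*B - 22) = 2 - (-16*B - 22) = 2 - (-22 - 16*B) = 2 + (22 + 16*B) = 24 + 16*B)
F(Y(6), 2) + (2345 - 370) = (24 + 16*(-25)) + (2345 - 370) = (24 - 400) + 1975 = -376 + 1975 = 1599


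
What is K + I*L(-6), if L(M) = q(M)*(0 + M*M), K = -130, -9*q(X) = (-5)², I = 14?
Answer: -1530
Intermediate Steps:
q(X) = -25/9 (q(X) = -⅑*(-5)² = -⅑*25 = -25/9)
L(M) = -25*M²/9 (L(M) = -25*(0 + M*M)/9 = -25*(0 + M²)/9 = -25*M²/9)
K + I*L(-6) = -130 + 14*(-25/9*(-6)²) = -130 + 14*(-25/9*36) = -130 + 14*(-100) = -130 - 1400 = -1530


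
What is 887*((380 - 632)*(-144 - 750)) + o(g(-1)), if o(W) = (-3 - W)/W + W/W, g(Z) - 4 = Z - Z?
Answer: 799321821/4 ≈ 1.9983e+8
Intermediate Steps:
g(Z) = 4 (g(Z) = 4 + (Z - Z) = 4 + 0 = 4)
o(W) = 1 + (-3 - W)/W (o(W) = (-3 - W)/W + 1 = 1 + (-3 - W)/W)
887*((380 - 632)*(-144 - 750)) + o(g(-1)) = 887*((380 - 632)*(-144 - 750)) - 3/4 = 887*(-252*(-894)) - 3*¼ = 887*225288 - ¾ = 199830456 - ¾ = 799321821/4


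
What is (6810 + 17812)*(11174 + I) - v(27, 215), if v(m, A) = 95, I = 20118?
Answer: 770471529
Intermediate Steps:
(6810 + 17812)*(11174 + I) - v(27, 215) = (6810 + 17812)*(11174 + 20118) - 1*95 = 24622*31292 - 95 = 770471624 - 95 = 770471529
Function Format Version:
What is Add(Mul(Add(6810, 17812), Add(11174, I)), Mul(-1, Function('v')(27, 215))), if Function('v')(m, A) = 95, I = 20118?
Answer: 770471529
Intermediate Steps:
Add(Mul(Add(6810, 17812), Add(11174, I)), Mul(-1, Function('v')(27, 215))) = Add(Mul(Add(6810, 17812), Add(11174, 20118)), Mul(-1, 95)) = Add(Mul(24622, 31292), -95) = Add(770471624, -95) = 770471529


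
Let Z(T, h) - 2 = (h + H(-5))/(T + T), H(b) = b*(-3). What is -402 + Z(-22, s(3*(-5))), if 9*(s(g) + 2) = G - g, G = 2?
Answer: -79267/198 ≈ -400.34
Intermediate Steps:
H(b) = -3*b
s(g) = -16/9 - g/9 (s(g) = -2 + (2 - g)/9 = -2 + (2/9 - g/9) = -16/9 - g/9)
Z(T, h) = 2 + (15 + h)/(2*T) (Z(T, h) = 2 + (h - 3*(-5))/(T + T) = 2 + (h + 15)/((2*T)) = 2 + (15 + h)*(1/(2*T)) = 2 + (15 + h)/(2*T))
-402 + Z(-22, s(3*(-5))) = -402 + (1/2)*(15 + (-16/9 - (-5)/3) + 4*(-22))/(-22) = -402 + (1/2)*(-1/22)*(15 + (-16/9 - 1/9*(-15)) - 88) = -402 + (1/2)*(-1/22)*(15 + (-16/9 + 5/3) - 88) = -402 + (1/2)*(-1/22)*(15 - 1/9 - 88) = -402 + (1/2)*(-1/22)*(-658/9) = -402 + 329/198 = -79267/198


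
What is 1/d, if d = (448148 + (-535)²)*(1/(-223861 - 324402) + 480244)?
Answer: 548263/193360422775545783 ≈ 2.8354e-12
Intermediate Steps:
d = 193360422775545783/548263 (d = (448148 + 286225)*(1/(-548263) + 480244) = 734373*(-1/548263 + 480244) = 734373*(263300016171/548263) = 193360422775545783/548263 ≈ 3.5268e+11)
1/d = 1/(193360422775545783/548263) = 548263/193360422775545783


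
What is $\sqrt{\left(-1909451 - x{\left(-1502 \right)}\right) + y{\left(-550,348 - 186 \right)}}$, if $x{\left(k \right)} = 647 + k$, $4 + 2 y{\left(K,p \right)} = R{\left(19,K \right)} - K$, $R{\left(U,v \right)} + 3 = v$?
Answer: $\frac{i \sqrt{7634398}}{2} \approx 1381.5 i$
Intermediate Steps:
$R{\left(U,v \right)} = -3 + v$
$y{\left(K,p \right)} = - \frac{7}{2}$ ($y{\left(K,p \right)} = -2 + \frac{\left(-3 + K\right) - K}{2} = -2 + \frac{1}{2} \left(-3\right) = -2 - \frac{3}{2} = - \frac{7}{2}$)
$\sqrt{\left(-1909451 - x{\left(-1502 \right)}\right) + y{\left(-550,348 - 186 \right)}} = \sqrt{\left(-1909451 - \left(647 - 1502\right)\right) - \frac{7}{2}} = \sqrt{\left(-1909451 - -855\right) - \frac{7}{2}} = \sqrt{\left(-1909451 + 855\right) - \frac{7}{2}} = \sqrt{-1908596 - \frac{7}{2}} = \sqrt{- \frac{3817199}{2}} = \frac{i \sqrt{7634398}}{2}$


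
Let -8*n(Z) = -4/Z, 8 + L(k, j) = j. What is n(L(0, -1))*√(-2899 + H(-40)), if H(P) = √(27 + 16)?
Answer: -I*√(2899 - √43)/18 ≈ -2.9879*I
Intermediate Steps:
H(P) = √43
L(k, j) = -8 + j
n(Z) = 1/(2*Z) (n(Z) = -(-1)/(2*Z) = 1/(2*Z))
n(L(0, -1))*√(-2899 + H(-40)) = (1/(2*(-8 - 1)))*√(-2899 + √43) = ((½)/(-9))*√(-2899 + √43) = ((½)*(-⅑))*√(-2899 + √43) = -√(-2899 + √43)/18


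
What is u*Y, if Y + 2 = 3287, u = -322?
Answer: -1057770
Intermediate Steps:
Y = 3285 (Y = -2 + 3287 = 3285)
u*Y = -322*3285 = -1057770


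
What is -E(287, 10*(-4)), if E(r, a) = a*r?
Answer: 11480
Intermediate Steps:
-E(287, 10*(-4)) = -10*(-4)*287 = -(-40)*287 = -1*(-11480) = 11480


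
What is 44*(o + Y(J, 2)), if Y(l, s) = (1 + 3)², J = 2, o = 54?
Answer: 3080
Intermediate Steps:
Y(l, s) = 16 (Y(l, s) = 4² = 16)
44*(o + Y(J, 2)) = 44*(54 + 16) = 44*70 = 3080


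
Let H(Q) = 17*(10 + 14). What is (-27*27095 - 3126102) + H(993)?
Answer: -3857259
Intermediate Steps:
H(Q) = 408 (H(Q) = 17*24 = 408)
(-27*27095 - 3126102) + H(993) = (-27*27095 - 3126102) + 408 = (-731565 - 3126102) + 408 = -3857667 + 408 = -3857259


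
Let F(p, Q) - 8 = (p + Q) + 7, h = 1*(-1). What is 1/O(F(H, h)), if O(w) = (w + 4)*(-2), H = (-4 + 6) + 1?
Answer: -1/42 ≈ -0.023810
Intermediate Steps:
H = 3 (H = 2 + 1 = 3)
h = -1
F(p, Q) = 15 + Q + p (F(p, Q) = 8 + ((p + Q) + 7) = 8 + ((Q + p) + 7) = 8 + (7 + Q + p) = 15 + Q + p)
O(w) = -8 - 2*w (O(w) = (4 + w)*(-2) = -8 - 2*w)
1/O(F(H, h)) = 1/(-8 - 2*(15 - 1 + 3)) = 1/(-8 - 2*17) = 1/(-8 - 34) = 1/(-42) = -1/42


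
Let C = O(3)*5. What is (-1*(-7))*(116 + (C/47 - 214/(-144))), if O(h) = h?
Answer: 2790571/3384 ≈ 824.64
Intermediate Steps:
C = 15 (C = 3*5 = 15)
(-1*(-7))*(116 + (C/47 - 214/(-144))) = (-1*(-7))*(116 + (15/47 - 214/(-144))) = 7*(116 + (15*(1/47) - 214*(-1/144))) = 7*(116 + (15/47 + 107/72)) = 7*(116 + 6109/3384) = 7*(398653/3384) = 2790571/3384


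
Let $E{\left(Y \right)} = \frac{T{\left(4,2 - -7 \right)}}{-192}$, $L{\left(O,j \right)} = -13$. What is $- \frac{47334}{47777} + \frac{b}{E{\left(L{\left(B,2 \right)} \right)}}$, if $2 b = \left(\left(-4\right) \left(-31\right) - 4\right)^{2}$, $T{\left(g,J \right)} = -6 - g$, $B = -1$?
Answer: $\frac{6604645146}{47777} \approx 1.3824 \cdot 10^{5}$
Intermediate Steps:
$b = 7200$ ($b = \frac{\left(\left(-4\right) \left(-31\right) - 4\right)^{2}}{2} = \frac{\left(124 - 4\right)^{2}}{2} = \frac{120^{2}}{2} = \frac{1}{2} \cdot 14400 = 7200$)
$E{\left(Y \right)} = \frac{5}{96}$ ($E{\left(Y \right)} = \frac{-6 - 4}{-192} = \left(-6 - 4\right) \left(- \frac{1}{192}\right) = \left(-10\right) \left(- \frac{1}{192}\right) = \frac{5}{96}$)
$- \frac{47334}{47777} + \frac{b}{E{\left(L{\left(B,2 \right)} \right)}} = - \frac{47334}{47777} + \frac{7200}{\frac{5}{96}} = \left(-47334\right) \frac{1}{47777} + 7200 \cdot \frac{96}{5} = - \frac{47334}{47777} + 138240 = \frac{6604645146}{47777}$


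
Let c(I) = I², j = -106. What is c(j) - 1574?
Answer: 9662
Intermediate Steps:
c(j) - 1574 = (-106)² - 1574 = 11236 - 1574 = 9662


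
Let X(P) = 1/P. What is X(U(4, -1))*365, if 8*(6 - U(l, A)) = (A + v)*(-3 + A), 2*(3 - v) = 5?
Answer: 1460/23 ≈ 63.478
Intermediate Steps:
v = ½ (v = 3 - ½*5 = 3 - 5/2 = ½ ≈ 0.50000)
U(l, A) = 6 - (½ + A)*(-3 + A)/8 (U(l, A) = 6 - (A + ½)*(-3 + A)/8 = 6 - (½ + A)*(-3 + A)/8)
X(U(4, -1))*365 = 365/(99/16 - ⅛*(-1)² + (5/16)*(-1)) = 365/(99/16 - ⅛*1 - 5/16) = 365/(99/16 - ⅛ - 5/16) = 365/(23/4) = (4/23)*365 = 1460/23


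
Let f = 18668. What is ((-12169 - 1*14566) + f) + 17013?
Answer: 8946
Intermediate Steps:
((-12169 - 1*14566) + f) + 17013 = ((-12169 - 1*14566) + 18668) + 17013 = ((-12169 - 14566) + 18668) + 17013 = (-26735 + 18668) + 17013 = -8067 + 17013 = 8946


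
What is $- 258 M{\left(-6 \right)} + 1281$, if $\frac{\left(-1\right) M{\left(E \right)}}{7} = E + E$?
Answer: $-20391$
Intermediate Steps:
$M{\left(E \right)} = - 14 E$ ($M{\left(E \right)} = - 7 \left(E + E\right) = - 7 \cdot 2 E = - 14 E$)
$- 258 M{\left(-6 \right)} + 1281 = - 258 \left(\left(-14\right) \left(-6\right)\right) + 1281 = \left(-258\right) 84 + 1281 = -21672 + 1281 = -20391$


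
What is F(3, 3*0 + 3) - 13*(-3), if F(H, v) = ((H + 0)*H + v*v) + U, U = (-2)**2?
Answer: 61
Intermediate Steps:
U = 4
F(H, v) = 4 + H**2 + v**2 (F(H, v) = ((H + 0)*H + v*v) + 4 = (H*H + v**2) + 4 = (H**2 + v**2) + 4 = 4 + H**2 + v**2)
F(3, 3*0 + 3) - 13*(-3) = (4 + 3**2 + (3*0 + 3)**2) - 13*(-3) = (4 + 9 + (0 + 3)**2) + 39 = (4 + 9 + 3**2) + 39 = (4 + 9 + 9) + 39 = 22 + 39 = 61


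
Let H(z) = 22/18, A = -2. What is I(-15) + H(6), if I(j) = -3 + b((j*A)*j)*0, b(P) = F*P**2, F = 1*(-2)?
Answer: -16/9 ≈ -1.7778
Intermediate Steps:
H(z) = 11/9 (H(z) = 22*(1/18) = 11/9)
F = -2
b(P) = -2*P**2
I(j) = -3 (I(j) = -3 - 2*4*j**4*0 = -3 - 8*j**4*0 = -3 + 0 = -3)
I(-15) + H(6) = -3 + 11/9 = -16/9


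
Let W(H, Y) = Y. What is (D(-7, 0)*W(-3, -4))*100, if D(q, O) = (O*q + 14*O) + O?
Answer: 0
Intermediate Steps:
D(q, O) = 15*O + O*q (D(q, O) = (14*O + O*q) + O = 15*O + O*q)
(D(-7, 0)*W(-3, -4))*100 = ((0*(15 - 7))*(-4))*100 = ((0*8)*(-4))*100 = (0*(-4))*100 = 0*100 = 0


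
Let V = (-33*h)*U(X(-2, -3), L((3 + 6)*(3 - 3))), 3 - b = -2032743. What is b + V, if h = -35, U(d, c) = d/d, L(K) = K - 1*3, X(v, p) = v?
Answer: 2033901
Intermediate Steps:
L(K) = -3 + K (L(K) = K - 3 = -3 + K)
U(d, c) = 1
b = 2032746 (b = 3 - 1*(-2032743) = 3 + 2032743 = 2032746)
V = 1155 (V = -33*(-35)*1 = 1155*1 = 1155)
b + V = 2032746 + 1155 = 2033901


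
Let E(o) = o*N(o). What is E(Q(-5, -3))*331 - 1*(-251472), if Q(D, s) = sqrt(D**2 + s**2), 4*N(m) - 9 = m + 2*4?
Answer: 508571/2 + 5627*sqrt(34)/4 ≈ 2.6249e+5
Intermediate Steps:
N(m) = 17/4 + m/4 (N(m) = 9/4 + (m + 2*4)/4 = 9/4 + (m + 8)/4 = 9/4 + (8 + m)/4 = 9/4 + (2 + m/4) = 17/4 + m/4)
E(o) = o*(17/4 + o/4)
E(Q(-5, -3))*331 - 1*(-251472) = (sqrt((-5)**2 + (-3)**2)*(17 + sqrt((-5)**2 + (-3)**2))/4)*331 - 1*(-251472) = (sqrt(25 + 9)*(17 + sqrt(25 + 9))/4)*331 + 251472 = (sqrt(34)*(17 + sqrt(34))/4)*331 + 251472 = 331*sqrt(34)*(17 + sqrt(34))/4 + 251472 = 251472 + 331*sqrt(34)*(17 + sqrt(34))/4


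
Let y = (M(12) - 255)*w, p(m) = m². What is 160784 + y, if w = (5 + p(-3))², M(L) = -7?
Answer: 109432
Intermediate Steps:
w = 196 (w = (5 + (-3)²)² = (5 + 9)² = 14² = 196)
y = -51352 (y = (-7 - 255)*196 = -262*196 = -51352)
160784 + y = 160784 - 51352 = 109432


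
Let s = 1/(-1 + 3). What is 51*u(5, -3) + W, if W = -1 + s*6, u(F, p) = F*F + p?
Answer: 1124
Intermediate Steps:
s = ½ (s = 1/2 = ½ ≈ 0.50000)
u(F, p) = p + F² (u(F, p) = F² + p = p + F²)
W = 2 (W = -1 + (½)*6 = -1 + 3 = 2)
51*u(5, -3) + W = 51*(-3 + 5²) + 2 = 51*(-3 + 25) + 2 = 51*22 + 2 = 1122 + 2 = 1124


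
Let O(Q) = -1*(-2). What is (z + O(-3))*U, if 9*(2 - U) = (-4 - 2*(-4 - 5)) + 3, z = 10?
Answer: 4/3 ≈ 1.3333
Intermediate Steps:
O(Q) = 2
U = ⅑ (U = 2 - ((-4 - 2*(-4 - 5)) + 3)/9 = 2 - ((-4 - 2*(-9)) + 3)/9 = 2 - ((-4 + 18) + 3)/9 = 2 - (14 + 3)/9 = 2 - ⅑*17 = 2 - 17/9 = ⅑ ≈ 0.11111)
(z + O(-3))*U = (10 + 2)*(⅑) = 12*(⅑) = 4/3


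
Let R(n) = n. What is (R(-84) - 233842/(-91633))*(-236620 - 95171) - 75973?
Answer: 2469304090121/91633 ≈ 2.6948e+7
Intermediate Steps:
(R(-84) - 233842/(-91633))*(-236620 - 95171) - 75973 = (-84 - 233842/(-91633))*(-236620 - 95171) - 75973 = (-84 - 233842*(-1/91633))*(-331791) - 75973 = (-84 + 233842/91633)*(-331791) - 75973 = -7463330/91633*(-331791) - 75973 = 2476265724030/91633 - 75973 = 2469304090121/91633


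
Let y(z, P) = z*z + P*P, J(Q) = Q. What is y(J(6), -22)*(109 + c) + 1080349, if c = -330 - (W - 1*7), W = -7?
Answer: 972709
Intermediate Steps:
y(z, P) = P² + z² (y(z, P) = z² + P² = P² + z²)
c = -316 (c = -330 - (-7 - 1*7) = -330 - (-7 - 7) = -330 - 1*(-14) = -330 + 14 = -316)
y(J(6), -22)*(109 + c) + 1080349 = ((-22)² + 6²)*(109 - 316) + 1080349 = (484 + 36)*(-207) + 1080349 = 520*(-207) + 1080349 = -107640 + 1080349 = 972709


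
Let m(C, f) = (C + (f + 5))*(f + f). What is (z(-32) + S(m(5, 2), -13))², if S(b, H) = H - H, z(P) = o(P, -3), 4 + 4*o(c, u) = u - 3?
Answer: 25/4 ≈ 6.2500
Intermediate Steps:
m(C, f) = 2*f*(5 + C + f) (m(C, f) = (C + (5 + f))*(2*f) = (5 + C + f)*(2*f) = 2*f*(5 + C + f))
o(c, u) = -7/4 + u/4 (o(c, u) = -1 + (u - 3)/4 = -1 + (-3 + u)/4 = -1 + (-¾ + u/4) = -7/4 + u/4)
z(P) = -5/2 (z(P) = -7/4 + (¼)*(-3) = -7/4 - ¾ = -5/2)
S(b, H) = 0
(z(-32) + S(m(5, 2), -13))² = (-5/2 + 0)² = (-5/2)² = 25/4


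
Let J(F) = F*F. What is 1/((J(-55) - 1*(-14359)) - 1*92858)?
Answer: -1/75474 ≈ -1.3250e-5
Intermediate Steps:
J(F) = F²
1/((J(-55) - 1*(-14359)) - 1*92858) = 1/(((-55)² - 1*(-14359)) - 1*92858) = 1/((3025 + 14359) - 92858) = 1/(17384 - 92858) = 1/(-75474) = -1/75474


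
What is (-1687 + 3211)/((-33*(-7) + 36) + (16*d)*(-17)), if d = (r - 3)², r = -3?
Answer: -4/25 ≈ -0.16000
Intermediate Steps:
d = 36 (d = (-3 - 3)² = (-6)² = 36)
(-1687 + 3211)/((-33*(-7) + 36) + (16*d)*(-17)) = (-1687 + 3211)/((-33*(-7) + 36) + (16*36)*(-17)) = 1524/((231 + 36) + 576*(-17)) = 1524/(267 - 9792) = 1524/(-9525) = 1524*(-1/9525) = -4/25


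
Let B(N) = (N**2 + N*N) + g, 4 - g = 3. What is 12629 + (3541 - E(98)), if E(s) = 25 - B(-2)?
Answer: 16154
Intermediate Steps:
g = 1 (g = 4 - 1*3 = 4 - 3 = 1)
B(N) = 1 + 2*N**2 (B(N) = (N**2 + N*N) + 1 = (N**2 + N**2) + 1 = 2*N**2 + 1 = 1 + 2*N**2)
E(s) = 16 (E(s) = 25 - (1 + 2*(-2)**2) = 25 - (1 + 2*4) = 25 - (1 + 8) = 25 - 1*9 = 25 - 9 = 16)
12629 + (3541 - E(98)) = 12629 + (3541 - 1*16) = 12629 + (3541 - 16) = 12629 + 3525 = 16154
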